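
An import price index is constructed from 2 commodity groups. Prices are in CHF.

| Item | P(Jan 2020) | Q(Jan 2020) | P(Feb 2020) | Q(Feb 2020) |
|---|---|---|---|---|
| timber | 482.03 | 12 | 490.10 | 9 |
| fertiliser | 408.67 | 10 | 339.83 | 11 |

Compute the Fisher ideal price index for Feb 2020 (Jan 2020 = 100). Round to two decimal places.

Laspeyres component (base-period weights):
ΣP(Feb 2020)Q(Jan 2020) = 490.10×12 + 339.83×10 = 5881.2 + 3398.3 = 9279.5
ΣP(Jan 2020)Q(Jan 2020) = 482.03×12 + 408.67×10 = 5784.36 + 4086.7 = 9871.06
L = 9279.5 / 9871.06 × 100 = 94.0071
Paasche component (current-period weights):
ΣP(Feb 2020)Q(Feb 2020) = 490.10×9 + 339.83×11 = 4410.9 + 3738.13 = 8149.03
ΣP(Jan 2020)Q(Feb 2020) = 482.03×9 + 408.67×11 = 4338.27 + 4495.37 = 8833.64
P = 8149.03 / 8833.64 × 100 = 92.2500
Fisher = √(L × P) = √(94.0071 × 92.2500) = 93.1244

93.12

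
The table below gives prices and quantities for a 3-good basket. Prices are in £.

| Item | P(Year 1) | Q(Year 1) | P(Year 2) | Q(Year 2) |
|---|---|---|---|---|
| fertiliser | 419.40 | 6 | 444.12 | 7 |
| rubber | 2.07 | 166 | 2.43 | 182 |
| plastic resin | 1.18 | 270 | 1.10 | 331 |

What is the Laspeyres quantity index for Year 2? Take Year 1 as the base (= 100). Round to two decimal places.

Laspeyres quantity index uses base-period prices as weights.
ΣP(Year 1)·Q(Year 2) = 419.40×7 + 2.07×182 + 1.18×331 = 2935.8 + 376.74 + 390.58 = 3703.12
ΣP(Year 1)·Q(Year 1) = 419.40×6 + 2.07×166 + 1.18×270 = 2516.4 + 343.62 + 318.6 = 3178.62
Index = 3703.12 / 3178.62 × 100 = 116.5009

116.50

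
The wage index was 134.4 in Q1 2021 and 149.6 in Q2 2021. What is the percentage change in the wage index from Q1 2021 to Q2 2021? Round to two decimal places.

11.31%

Change = (149.6 − 134.4) / 134.4 × 100
       = 15.2 / 134.4 × 100 = 11.3095%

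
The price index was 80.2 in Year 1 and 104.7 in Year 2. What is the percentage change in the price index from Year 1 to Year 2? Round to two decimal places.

Change = (104.7 − 80.2) / 80.2 × 100
       = 24.5 / 80.2 × 100 = 30.5486%

30.55%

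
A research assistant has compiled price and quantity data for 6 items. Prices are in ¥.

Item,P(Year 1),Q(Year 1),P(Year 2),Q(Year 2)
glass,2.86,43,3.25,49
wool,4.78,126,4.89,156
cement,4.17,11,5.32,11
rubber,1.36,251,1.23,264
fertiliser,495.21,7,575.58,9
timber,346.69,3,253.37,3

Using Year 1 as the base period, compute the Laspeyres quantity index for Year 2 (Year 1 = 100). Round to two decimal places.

120.80

Laspeyres quantity index uses base-period prices as weights.
ΣP(Year 1)·Q(Year 2) = 2.86×49 + 4.78×156 + 4.17×11 + 1.36×264 + 495.21×9 + 346.69×3 = 140.14 + 745.68 + 45.87 + 359.04 + 4456.89 + 1040.07 = 6787.69
ΣP(Year 1)·Q(Year 1) = 2.86×43 + 4.78×126 + 4.17×11 + 1.36×251 + 495.21×7 + 346.69×3 = 122.98 + 602.28 + 45.87 + 341.36 + 3466.47 + 1040.07 = 5619.03
Index = 6787.69 / 5619.03 × 100 = 120.7983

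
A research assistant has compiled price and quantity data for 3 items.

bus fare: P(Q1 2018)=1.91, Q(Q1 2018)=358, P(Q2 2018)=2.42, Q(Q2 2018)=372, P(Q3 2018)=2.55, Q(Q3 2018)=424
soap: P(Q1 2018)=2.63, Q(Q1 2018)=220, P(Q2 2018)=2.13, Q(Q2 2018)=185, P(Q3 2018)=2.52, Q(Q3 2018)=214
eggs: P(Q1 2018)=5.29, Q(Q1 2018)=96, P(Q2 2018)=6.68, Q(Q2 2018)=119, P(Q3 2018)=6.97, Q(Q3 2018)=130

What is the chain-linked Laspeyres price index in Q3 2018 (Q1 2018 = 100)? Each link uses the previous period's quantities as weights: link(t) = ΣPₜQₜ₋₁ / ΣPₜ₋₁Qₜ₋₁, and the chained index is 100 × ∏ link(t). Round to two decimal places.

Link Q1 2018→Q2 2018:
ΣP(Q2 2018)Q(Q1 2018) = 2.42×358 + 2.13×220 + 6.68×96 = 866.36 + 468.6 + 641.28 = 1976.24
ΣP(Q1 2018)Q(Q1 2018) = 1.91×358 + 2.63×220 + 5.29×96 = 683.78 + 578.6 + 507.84 = 1770.22
link = 1976.24/1770.22 = 1.116381
Link Q2 2018→Q3 2018:
ΣP(Q3 2018)Q(Q2 2018) = 2.55×372 + 2.52×185 + 6.97×119 = 948.6 + 466.2 + 829.43 = 2244.23
ΣP(Q2 2018)Q(Q2 2018) = 2.42×372 + 2.13×185 + 6.68×119 = 900.24 + 394.05 + 794.92 = 2089.21
link = 2244.23/2089.21 = 1.074200
Chained index = 100 × 1.116381 × 1.074200 = 119.9217

119.92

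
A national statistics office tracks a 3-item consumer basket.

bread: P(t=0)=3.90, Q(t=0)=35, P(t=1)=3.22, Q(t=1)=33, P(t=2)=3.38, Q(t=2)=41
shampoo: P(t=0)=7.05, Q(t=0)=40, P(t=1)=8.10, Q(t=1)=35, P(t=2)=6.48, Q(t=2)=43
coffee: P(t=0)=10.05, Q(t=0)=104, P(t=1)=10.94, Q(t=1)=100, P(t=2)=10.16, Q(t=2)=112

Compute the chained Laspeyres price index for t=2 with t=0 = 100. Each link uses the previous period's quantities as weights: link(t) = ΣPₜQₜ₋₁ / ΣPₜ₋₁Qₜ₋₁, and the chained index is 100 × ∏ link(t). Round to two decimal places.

Link t=0→t=1:
ΣP(t=1)Q(t=0) = 3.22×35 + 8.10×40 + 10.94×104 = 112.7 + 324 + 1137.76 = 1574.46
ΣP(t=0)Q(t=0) = 3.90×35 + 7.05×40 + 10.05×104 = 136.5 + 282 + 1045.2 = 1463.7
link = 1574.46/1463.7 = 1.075671
Link t=1→t=2:
ΣP(t=2)Q(t=1) = 3.38×33 + 6.48×35 + 10.16×100 = 111.54 + 226.8 + 1016 = 1354.34
ΣP(t=1)Q(t=1) = 3.22×33 + 8.10×35 + 10.94×100 = 106.26 + 283.5 + 1094 = 1483.76
link = 1354.34/1483.76 = 0.912776
Chained index = 100 × 1.075671 × 0.912776 = 98.1847

98.18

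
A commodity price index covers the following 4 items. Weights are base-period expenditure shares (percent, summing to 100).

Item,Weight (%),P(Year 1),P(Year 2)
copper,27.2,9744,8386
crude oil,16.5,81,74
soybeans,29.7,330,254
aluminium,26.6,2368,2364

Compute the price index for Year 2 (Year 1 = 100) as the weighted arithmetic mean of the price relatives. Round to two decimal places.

copper: 27.2 × (8386/9744) = 27.2 × 0.860632 = 23.4092
crude oil: 16.5 × (74/81) = 16.5 × 0.913580 = 15.0741
soybeans: 29.7 × (254/330) = 29.7 × 0.769697 = 22.8600
aluminium: 26.6 × (2364/2368) = 26.6 × 0.998311 = 26.5551
Index = Σ wᵢ·(p₁ᵢ/p₀ᵢ) = 23.4092 + 15.0741 + 22.8600 + 26.5551 = 87.8983

87.90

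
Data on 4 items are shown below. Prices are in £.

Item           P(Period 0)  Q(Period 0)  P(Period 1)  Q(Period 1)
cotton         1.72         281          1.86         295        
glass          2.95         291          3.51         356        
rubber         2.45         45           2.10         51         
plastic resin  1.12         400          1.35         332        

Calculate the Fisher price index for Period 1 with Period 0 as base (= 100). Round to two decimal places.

114.61

Laspeyres component (base-period weights):
ΣP(Period 1)Q(Period 0) = 1.86×281 + 3.51×291 + 2.10×45 + 1.35×400 = 522.66 + 1021.41 + 94.5 + 540 = 2178.57
ΣP(Period 0)Q(Period 0) = 1.72×281 + 2.95×291 + 2.45×45 + 1.12×400 = 483.32 + 858.45 + 110.25 + 448 = 1900.02
L = 2178.57 / 1900.02 × 100 = 114.6604
Paasche component (current-period weights):
ΣP(Period 1)Q(Period 1) = 1.86×295 + 3.51×356 + 2.10×51 + 1.35×332 = 548.7 + 1249.56 + 107.1 + 448.2 = 2353.56
ΣP(Period 0)Q(Period 1) = 1.72×295 + 2.95×356 + 2.45×51 + 1.12×332 = 507.4 + 1050.2 + 124.95 + 371.84 = 2054.39
P = 2353.56 / 2054.39 × 100 = 114.5625
Fisher = √(L × P) = √(114.6604 × 114.5625) = 114.6114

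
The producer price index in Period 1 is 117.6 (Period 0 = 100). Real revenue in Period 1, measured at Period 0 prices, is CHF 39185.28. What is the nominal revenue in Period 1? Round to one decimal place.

Nominal = Real × (Index/100) = 39185.28 × (117.6/100)
        = 39185.28 × 1.176 = 46081.8893

46081.9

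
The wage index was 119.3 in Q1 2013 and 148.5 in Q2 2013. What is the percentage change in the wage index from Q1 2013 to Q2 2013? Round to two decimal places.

Change = (148.5 − 119.3) / 119.3 × 100
       = 29.2 / 119.3 × 100 = 24.4761%

24.48%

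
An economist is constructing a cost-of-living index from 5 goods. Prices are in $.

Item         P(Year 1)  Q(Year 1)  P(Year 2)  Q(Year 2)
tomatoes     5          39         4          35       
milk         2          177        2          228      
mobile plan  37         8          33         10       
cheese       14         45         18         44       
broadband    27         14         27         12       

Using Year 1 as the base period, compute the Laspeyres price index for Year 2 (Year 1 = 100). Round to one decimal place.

Laspeyres price index uses base-period quantities as weights.
ΣP(Year 2)·Q(Year 1) = 4×39 + 2×177 + 33×8 + 18×45 + 27×14 = 156 + 354 + 264 + 810 + 378 = 1962
ΣP(Year 1)·Q(Year 1) = 5×39 + 2×177 + 37×8 + 14×45 + 27×14 = 195 + 354 + 296 + 630 + 378 = 1853
Index = 1962 / 1853 × 100 = 105.8824

105.9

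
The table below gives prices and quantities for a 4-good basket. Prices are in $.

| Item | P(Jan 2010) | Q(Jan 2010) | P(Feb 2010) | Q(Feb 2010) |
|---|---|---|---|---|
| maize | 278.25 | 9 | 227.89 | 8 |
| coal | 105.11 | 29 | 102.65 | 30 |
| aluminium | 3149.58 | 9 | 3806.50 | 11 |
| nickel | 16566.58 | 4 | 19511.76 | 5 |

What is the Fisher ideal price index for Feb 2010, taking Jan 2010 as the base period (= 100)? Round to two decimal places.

117.31

Laspeyres component (base-period weights):
ΣP(Feb 2010)Q(Jan 2010) = 227.89×9 + 102.65×29 + 3806.50×9 + 19511.76×4 = 2051.01 + 2976.85 + 34258.5 + 78047.04 = 117333.4
ΣP(Jan 2010)Q(Jan 2010) = 278.25×9 + 105.11×29 + 3149.58×9 + 16566.58×4 = 2504.25 + 3048.19 + 28346.22 + 66266.32 = 100164.98
L = 117333.4 / 100164.98 × 100 = 117.1401
Paasche component (current-period weights):
ΣP(Feb 2010)Q(Feb 2010) = 227.89×8 + 102.65×30 + 3806.50×11 + 19511.76×5 = 1823.12 + 3079.5 + 41871.5 + 97558.8 = 144332.92
ΣP(Jan 2010)Q(Feb 2010) = 278.25×8 + 105.11×30 + 3149.58×11 + 16566.58×5 = 2226 + 3153.3 + 34645.38 + 82832.9 = 122857.58
P = 144332.92 / 122857.58 × 100 = 117.4799
Fisher = √(L × P) = √(117.1401 × 117.4799) = 117.3099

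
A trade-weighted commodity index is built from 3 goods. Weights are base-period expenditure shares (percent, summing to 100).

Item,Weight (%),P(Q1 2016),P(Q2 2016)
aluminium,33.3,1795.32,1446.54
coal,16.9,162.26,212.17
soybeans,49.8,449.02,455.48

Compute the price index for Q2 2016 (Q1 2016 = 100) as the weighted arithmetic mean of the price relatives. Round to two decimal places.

99.45

aluminium: 33.3 × (1446.54/1795.32) = 33.3 × 0.805728 = 26.8307
coal: 16.9 × (212.17/162.26) = 16.9 × 1.307593 = 22.0983
soybeans: 49.8 × (455.48/449.02) = 49.8 × 1.014387 = 50.5165
Index = Σ wᵢ·(p₁ᵢ/p₀ᵢ) = 26.8307 + 22.0983 + 50.5165 = 99.4455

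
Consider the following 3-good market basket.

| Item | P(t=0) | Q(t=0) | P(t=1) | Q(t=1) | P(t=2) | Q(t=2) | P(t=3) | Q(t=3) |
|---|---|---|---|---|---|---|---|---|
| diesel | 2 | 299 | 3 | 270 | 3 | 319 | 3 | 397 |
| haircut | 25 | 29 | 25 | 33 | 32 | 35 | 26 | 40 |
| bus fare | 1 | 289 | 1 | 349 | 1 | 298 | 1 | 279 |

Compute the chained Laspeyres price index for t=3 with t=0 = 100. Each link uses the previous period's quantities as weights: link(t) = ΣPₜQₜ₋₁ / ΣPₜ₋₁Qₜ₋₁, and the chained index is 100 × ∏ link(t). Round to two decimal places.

120.65

Link t=0→t=1:
ΣP(t=1)Q(t=0) = 3×299 + 25×29 + 1×289 = 897 + 725 + 289 = 1911
ΣP(t=0)Q(t=0) = 2×299 + 25×29 + 1×289 = 598 + 725 + 289 = 1612
link = 1911/1612 = 1.185484
Link t=1→t=2:
ΣP(t=2)Q(t=1) = 3×270 + 32×33 + 1×349 = 810 + 1056 + 349 = 2215
ΣP(t=1)Q(t=1) = 3×270 + 25×33 + 1×349 = 810 + 825 + 349 = 1984
link = 2215/1984 = 1.116431
Link t=2→t=3:
ΣP(t=3)Q(t=2) = 3×319 + 26×35 + 1×298 = 957 + 910 + 298 = 2165
ΣP(t=2)Q(t=2) = 3×319 + 32×35 + 1×298 = 957 + 1120 + 298 = 2375
link = 2165/2375 = 0.911579
Chained index = 100 × 1.185484 × 1.116431 × 0.911579 = 120.6485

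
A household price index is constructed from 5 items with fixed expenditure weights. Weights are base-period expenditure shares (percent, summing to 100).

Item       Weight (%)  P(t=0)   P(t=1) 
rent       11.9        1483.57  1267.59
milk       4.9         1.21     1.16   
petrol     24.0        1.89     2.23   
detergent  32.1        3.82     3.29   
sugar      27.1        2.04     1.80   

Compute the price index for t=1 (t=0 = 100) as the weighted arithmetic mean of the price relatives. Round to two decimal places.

rent: 11.9 × (1267.59/1483.57) = 11.9 × 0.854419 = 10.1676
milk: 4.9 × (1.16/1.21) = 4.9 × 0.958678 = 4.6975
petrol: 24.0 × (2.23/1.89) = 24.0 × 1.179894 = 28.3175
detergent: 32.1 × (3.29/3.82) = 32.1 × 0.861257 = 27.6463
sugar: 27.1 × (1.80/2.04) = 27.1 × 0.882353 = 23.9118
Index = Σ wᵢ·(p₁ᵢ/p₀ᵢ) = 10.1676 + 4.6975 + 28.3175 + 27.6463 + 23.9118 = 94.7407

94.74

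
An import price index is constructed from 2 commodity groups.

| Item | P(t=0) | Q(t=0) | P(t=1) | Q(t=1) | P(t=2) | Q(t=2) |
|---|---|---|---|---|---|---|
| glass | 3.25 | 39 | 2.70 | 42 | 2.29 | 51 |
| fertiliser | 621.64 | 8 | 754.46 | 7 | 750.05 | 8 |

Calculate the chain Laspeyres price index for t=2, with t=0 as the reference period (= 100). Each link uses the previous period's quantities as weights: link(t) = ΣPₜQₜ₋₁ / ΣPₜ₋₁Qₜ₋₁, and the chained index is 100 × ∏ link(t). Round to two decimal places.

119.34

Link t=0→t=1:
ΣP(t=1)Q(t=0) = 2.70×39 + 754.46×8 = 105.3 + 6035.68 = 6140.98
ΣP(t=0)Q(t=0) = 3.25×39 + 621.64×8 = 126.75 + 4973.12 = 5099.87
link = 6140.98/5099.87 = 1.204144
Link t=1→t=2:
ΣP(t=2)Q(t=1) = 2.29×42 + 750.05×7 = 96.18 + 5250.35 = 5346.53
ΣP(t=1)Q(t=1) = 2.70×42 + 754.46×7 = 113.4 + 5281.22 = 5394.62
link = 5346.53/5394.62 = 0.991086
Chained index = 100 × 1.204144 × 0.991086 = 119.3410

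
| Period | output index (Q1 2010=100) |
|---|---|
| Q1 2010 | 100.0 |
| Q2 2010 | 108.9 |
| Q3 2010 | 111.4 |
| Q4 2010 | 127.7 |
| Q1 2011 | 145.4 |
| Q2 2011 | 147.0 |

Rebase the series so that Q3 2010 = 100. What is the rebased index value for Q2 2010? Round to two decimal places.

97.76

Rebased(Q2 2010) = 108.9 / 111.4 × 100 = 97.7558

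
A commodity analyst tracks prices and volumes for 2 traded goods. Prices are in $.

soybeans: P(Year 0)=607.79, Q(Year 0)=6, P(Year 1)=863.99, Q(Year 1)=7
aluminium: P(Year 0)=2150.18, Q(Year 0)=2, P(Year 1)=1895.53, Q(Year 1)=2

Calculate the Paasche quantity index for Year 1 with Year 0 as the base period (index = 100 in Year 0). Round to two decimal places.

Paasche quantity index uses current-period prices as weights.
ΣP(Year 1)·Q(Year 1) = 863.99×7 + 1895.53×2 = 6047.93 + 3791.06 = 9838.99
ΣP(Year 1)·Q(Year 0) = 863.99×6 + 1895.53×2 = 5183.94 + 3791.06 = 8975
Index = 9838.99 / 8975 × 100 = 109.6266

109.63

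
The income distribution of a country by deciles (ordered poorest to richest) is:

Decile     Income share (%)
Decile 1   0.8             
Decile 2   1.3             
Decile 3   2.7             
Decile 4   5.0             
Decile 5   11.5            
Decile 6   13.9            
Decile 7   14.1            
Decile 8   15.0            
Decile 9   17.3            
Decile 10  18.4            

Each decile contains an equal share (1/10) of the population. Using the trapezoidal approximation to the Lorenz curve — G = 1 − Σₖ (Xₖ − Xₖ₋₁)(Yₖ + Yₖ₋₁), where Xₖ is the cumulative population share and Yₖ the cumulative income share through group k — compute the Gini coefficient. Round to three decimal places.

Cumulative income shares Yₖ: 0.0080, 0.0210, 0.0480, 0.0980, 0.2130, 0.3520, 0.4930, 0.6430, 0.8160, 1.0000
Σ (Xₖ−Xₖ₋₁)(Yₖ+Yₖ₋₁) = (1/10)(0.0080+0.0000) + (1/10)(0.0210+0.0080) + (1/10)(0.0480+0.0210) + (1/10)(0.0980+0.0480) + (1/10)(0.2130+0.0980) + (1/10)(0.3520+0.2130) + (1/10)(0.4930+0.3520) + (1/10)(0.6430+0.4930) + (1/10)(0.8160+0.6430) + (1/10)(1.0000+0.8160)
  = 0.0008 + 0.0029 + 0.0069 + 0.0146 + 0.0311 + 0.0565 + 0.0845 + 0.1136 + 0.1459 + 0.1816 = 0.6384
G = 1 − 0.6384 = 0.3616

0.362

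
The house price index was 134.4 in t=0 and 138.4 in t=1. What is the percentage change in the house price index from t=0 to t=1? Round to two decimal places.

2.98%

Change = (138.4 − 134.4) / 134.4 × 100
       = 4.0 / 134.4 × 100 = 2.9762%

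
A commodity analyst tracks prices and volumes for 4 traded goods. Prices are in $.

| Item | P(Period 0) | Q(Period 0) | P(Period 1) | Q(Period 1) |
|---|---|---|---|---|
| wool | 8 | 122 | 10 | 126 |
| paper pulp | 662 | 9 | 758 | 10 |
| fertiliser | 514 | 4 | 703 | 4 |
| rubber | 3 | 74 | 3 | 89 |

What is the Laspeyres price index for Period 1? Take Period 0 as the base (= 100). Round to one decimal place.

120.2

Laspeyres price index uses base-period quantities as weights.
ΣP(Period 1)·Q(Period 0) = 10×122 + 758×9 + 703×4 + 3×74 = 1220 + 6822 + 2812 + 222 = 11076
ΣP(Period 0)·Q(Period 0) = 8×122 + 662×9 + 514×4 + 3×74 = 976 + 5958 + 2056 + 222 = 9212
Index = 11076 / 9212 × 100 = 120.2345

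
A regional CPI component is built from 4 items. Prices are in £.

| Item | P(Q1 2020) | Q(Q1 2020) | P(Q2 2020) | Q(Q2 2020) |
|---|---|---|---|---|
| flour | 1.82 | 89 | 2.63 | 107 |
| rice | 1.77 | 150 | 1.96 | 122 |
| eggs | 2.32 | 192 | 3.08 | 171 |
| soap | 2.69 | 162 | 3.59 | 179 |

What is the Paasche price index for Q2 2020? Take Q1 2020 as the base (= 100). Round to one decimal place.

131.1

Paasche price index uses current-period quantities as weights.
ΣP(Q2 2020)·Q(Q2 2020) = 2.63×107 + 1.96×122 + 3.08×171 + 3.59×179 = 281.41 + 239.12 + 526.68 + 642.61 = 1689.82
ΣP(Q1 2020)·Q(Q2 2020) = 1.82×107 + 1.77×122 + 2.32×171 + 2.69×179 = 194.74 + 215.94 + 396.72 + 481.51 = 1288.91
Index = 1689.82 / 1288.91 × 100 = 131.1046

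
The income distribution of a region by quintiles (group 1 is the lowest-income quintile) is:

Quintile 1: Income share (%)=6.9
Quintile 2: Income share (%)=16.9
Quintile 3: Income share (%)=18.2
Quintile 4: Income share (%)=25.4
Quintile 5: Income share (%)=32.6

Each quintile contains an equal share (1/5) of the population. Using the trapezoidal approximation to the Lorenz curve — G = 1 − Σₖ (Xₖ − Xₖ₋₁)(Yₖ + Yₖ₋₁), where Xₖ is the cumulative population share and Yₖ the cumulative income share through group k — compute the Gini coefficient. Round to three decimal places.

0.240

Cumulative income shares Yₖ: 0.0690, 0.2380, 0.4200, 0.6740, 1.0000
Σ (Xₖ−Xₖ₋₁)(Yₖ+Yₖ₋₁) = (1/5)(0.0690+0.0000) + (1/5)(0.2380+0.0690) + (1/5)(0.4200+0.2380) + (1/5)(0.6740+0.4200) + (1/5)(1.0000+0.6740)
  = 0.0138 + 0.0614 + 0.1316 + 0.2188 + 0.3348 = 0.7604
G = 1 − 0.7604 = 0.2396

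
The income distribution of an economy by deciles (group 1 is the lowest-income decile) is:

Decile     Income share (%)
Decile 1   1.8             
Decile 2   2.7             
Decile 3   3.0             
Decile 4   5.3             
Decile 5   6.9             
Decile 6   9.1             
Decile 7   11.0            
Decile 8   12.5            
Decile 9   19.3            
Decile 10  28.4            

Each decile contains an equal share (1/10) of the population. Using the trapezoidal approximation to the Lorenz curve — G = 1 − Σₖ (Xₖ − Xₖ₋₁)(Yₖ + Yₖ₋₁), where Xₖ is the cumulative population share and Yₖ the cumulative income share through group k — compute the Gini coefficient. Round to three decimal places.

Cumulative income shares Yₖ: 0.0180, 0.0450, 0.0750, 0.1280, 0.1970, 0.2880, 0.3980, 0.5230, 0.7160, 1.0000
Σ (Xₖ−Xₖ₋₁)(Yₖ+Yₖ₋₁) = (1/10)(0.0180+0.0000) + (1/10)(0.0450+0.0180) + (1/10)(0.0750+0.0450) + (1/10)(0.1280+0.0750) + (1/10)(0.1970+0.1280) + (1/10)(0.2880+0.1970) + (1/10)(0.3980+0.2880) + (1/10)(0.5230+0.3980) + (1/10)(0.7160+0.5230) + (1/10)(1.0000+0.7160)
  = 0.0018 + 0.0063 + 0.0120 + 0.0203 + 0.0325 + 0.0485 + 0.0686 + 0.0921 + 0.1239 + 0.1716 = 0.5776
G = 1 − 0.5776 = 0.4224

0.422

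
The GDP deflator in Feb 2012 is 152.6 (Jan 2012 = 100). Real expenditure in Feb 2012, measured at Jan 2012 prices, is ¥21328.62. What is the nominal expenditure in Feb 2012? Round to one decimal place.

Nominal = Real × (Index/100) = 21328.62 × (152.6/100)
        = 21328.62 × 1.526 = 32547.4741

32547.5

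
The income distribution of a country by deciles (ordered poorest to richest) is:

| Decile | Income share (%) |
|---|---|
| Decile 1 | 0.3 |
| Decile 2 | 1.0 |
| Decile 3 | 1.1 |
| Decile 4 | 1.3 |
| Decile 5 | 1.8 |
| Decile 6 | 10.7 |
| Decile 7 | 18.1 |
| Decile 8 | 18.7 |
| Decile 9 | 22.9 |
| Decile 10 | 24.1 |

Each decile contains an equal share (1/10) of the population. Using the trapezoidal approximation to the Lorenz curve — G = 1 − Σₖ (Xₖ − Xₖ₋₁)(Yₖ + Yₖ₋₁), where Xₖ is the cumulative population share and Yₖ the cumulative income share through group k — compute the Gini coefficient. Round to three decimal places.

Cumulative income shares Yₖ: 0.0030, 0.0130, 0.0240, 0.0370, 0.0550, 0.1620, 0.3430, 0.5300, 0.7590, 1.0000
Σ (Xₖ−Xₖ₋₁)(Yₖ+Yₖ₋₁) = (1/10)(0.0030+0.0000) + (1/10)(0.0130+0.0030) + (1/10)(0.0240+0.0130) + (1/10)(0.0370+0.0240) + (1/10)(0.0550+0.0370) + (1/10)(0.1620+0.0550) + (1/10)(0.3430+0.1620) + (1/10)(0.5300+0.3430) + (1/10)(0.7590+0.5300) + (1/10)(1.0000+0.7590)
  = 0.0003 + 0.0016 + 0.0037 + 0.0061 + 0.0092 + 0.0217 + 0.0505 + 0.0873 + 0.1289 + 0.1759 = 0.4852
G = 1 − 0.4852 = 0.5148

0.515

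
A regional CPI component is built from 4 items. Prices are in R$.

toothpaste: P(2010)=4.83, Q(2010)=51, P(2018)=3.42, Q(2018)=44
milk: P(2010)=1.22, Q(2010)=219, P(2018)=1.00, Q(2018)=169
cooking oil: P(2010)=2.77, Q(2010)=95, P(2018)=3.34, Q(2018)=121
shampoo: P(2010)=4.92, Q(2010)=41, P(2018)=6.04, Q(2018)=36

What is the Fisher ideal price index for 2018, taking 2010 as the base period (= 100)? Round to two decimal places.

Laspeyres component (base-period weights):
ΣP(2018)Q(2010) = 3.42×51 + 1.00×219 + 3.34×95 + 6.04×41 = 174.42 + 219 + 317.3 + 247.64 = 958.36
ΣP(2010)Q(2010) = 4.83×51 + 1.22×219 + 2.77×95 + 4.92×41 = 246.33 + 267.18 + 263.15 + 201.72 = 978.38
L = 958.36 / 978.38 × 100 = 97.9538
Paasche component (current-period weights):
ΣP(2018)Q(2018) = 3.42×44 + 1.00×169 + 3.34×121 + 6.04×36 = 150.48 + 169 + 404.14 + 217.44 = 941.06
ΣP(2010)Q(2018) = 4.83×44 + 1.22×169 + 2.77×121 + 4.92×36 = 212.52 + 206.18 + 335.17 + 177.12 = 930.99
P = 941.06 / 930.99 × 100 = 101.0816
Fisher = √(L × P) = √(97.9538 × 101.0816) = 99.5054

99.51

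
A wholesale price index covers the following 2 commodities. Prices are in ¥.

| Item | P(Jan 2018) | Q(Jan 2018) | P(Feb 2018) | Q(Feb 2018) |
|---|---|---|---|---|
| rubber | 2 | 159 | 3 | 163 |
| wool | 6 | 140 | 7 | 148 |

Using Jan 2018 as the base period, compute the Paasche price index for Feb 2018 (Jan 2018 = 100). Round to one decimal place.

125.6

Paasche price index uses current-period quantities as weights.
ΣP(Feb 2018)·Q(Feb 2018) = 3×163 + 7×148 = 489 + 1036 = 1525
ΣP(Jan 2018)·Q(Feb 2018) = 2×163 + 6×148 = 326 + 888 = 1214
Index = 1525 / 1214 × 100 = 125.6178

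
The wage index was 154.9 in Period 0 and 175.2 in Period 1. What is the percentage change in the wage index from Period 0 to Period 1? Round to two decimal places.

13.11%

Change = (175.2 − 154.9) / 154.9 × 100
       = 20.3 / 154.9 × 100 = 13.1052%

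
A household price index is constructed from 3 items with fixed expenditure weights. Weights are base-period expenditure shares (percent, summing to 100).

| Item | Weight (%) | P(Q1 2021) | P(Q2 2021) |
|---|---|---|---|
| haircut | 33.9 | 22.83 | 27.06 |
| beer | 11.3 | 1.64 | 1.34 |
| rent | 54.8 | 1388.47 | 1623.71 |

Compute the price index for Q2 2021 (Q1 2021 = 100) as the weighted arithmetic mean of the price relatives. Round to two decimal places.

haircut: 33.9 × (27.06/22.83) = 33.9 × 1.185283 = 40.1811
beer: 11.3 × (1.34/1.64) = 11.3 × 0.817073 = 9.2329
rent: 54.8 × (1623.71/1388.47) = 54.8 × 1.169424 = 64.0844
Index = Σ wᵢ·(p₁ᵢ/p₀ᵢ) = 40.1811 + 9.2329 + 64.0844 = 113.4984

113.50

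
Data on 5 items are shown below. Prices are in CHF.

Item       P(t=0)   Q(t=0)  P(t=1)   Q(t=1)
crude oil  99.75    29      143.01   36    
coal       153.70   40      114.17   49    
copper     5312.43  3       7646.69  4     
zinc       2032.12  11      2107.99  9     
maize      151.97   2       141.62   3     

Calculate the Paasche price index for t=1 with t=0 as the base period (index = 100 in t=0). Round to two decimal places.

118.80

Paasche price index uses current-period quantities as weights.
ΣP(t=1)·Q(t=1) = 143.01×36 + 114.17×49 + 7646.69×4 + 2107.99×9 + 141.62×3 = 5148.36 + 5594.33 + 30586.76 + 18971.91 + 424.86 = 60726.22
ΣP(t=0)·Q(t=1) = 99.75×36 + 153.70×49 + 5312.43×4 + 2032.12×9 + 151.97×3 = 3591 + 7531.3 + 21249.72 + 18289.08 + 455.91 = 51117.01
Index = 60726.22 / 51117.01 × 100 = 118.7985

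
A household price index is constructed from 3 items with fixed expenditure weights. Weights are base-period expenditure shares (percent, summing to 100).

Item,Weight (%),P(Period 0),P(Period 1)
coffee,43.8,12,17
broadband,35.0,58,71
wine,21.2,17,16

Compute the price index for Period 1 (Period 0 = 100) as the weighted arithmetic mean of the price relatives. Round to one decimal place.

124.8

coffee: 43.8 × (17/12) = 43.8 × 1.416667 = 62.0500
broadband: 35.0 × (71/58) = 35.0 × 1.224138 = 42.8448
wine: 21.2 × (16/17) = 21.2 × 0.941176 = 19.9529
Index = Σ wᵢ·(p₁ᵢ/p₀ᵢ) = 62.0500 + 42.8448 + 19.9529 = 124.8478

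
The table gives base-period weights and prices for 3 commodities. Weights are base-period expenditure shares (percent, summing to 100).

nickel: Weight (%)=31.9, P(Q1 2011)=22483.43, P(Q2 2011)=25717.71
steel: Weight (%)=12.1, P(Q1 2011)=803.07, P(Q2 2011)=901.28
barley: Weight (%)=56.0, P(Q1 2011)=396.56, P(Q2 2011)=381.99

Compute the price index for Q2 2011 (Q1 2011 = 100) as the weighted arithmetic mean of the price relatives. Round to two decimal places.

nickel: 31.9 × (25717.71/22483.43) = 31.9 × 1.143852 = 36.4889
steel: 12.1 × (901.28/803.07) = 12.1 × 1.122293 = 13.5797
barley: 56.0 × (381.99/396.56) = 56.0 × 0.963259 = 53.9425
Index = Σ wᵢ·(p₁ᵢ/p₀ᵢ) = 36.4889 + 13.5797 + 53.9425 = 104.0111

104.01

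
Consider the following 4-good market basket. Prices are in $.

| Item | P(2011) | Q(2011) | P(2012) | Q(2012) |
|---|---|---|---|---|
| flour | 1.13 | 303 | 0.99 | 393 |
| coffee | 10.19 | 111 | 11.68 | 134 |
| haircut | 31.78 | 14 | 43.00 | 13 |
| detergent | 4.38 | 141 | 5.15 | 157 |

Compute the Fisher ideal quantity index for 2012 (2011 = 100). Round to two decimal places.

Laspeyres component (base-period weights):
ΣP(2011)Q(2012) = 1.13×393 + 10.19×134 + 31.78×13 + 4.38×157 = 444.09 + 1365.46 + 413.14 + 687.66 = 2910.35
ΣP(2011)Q(2011) = 1.13×303 + 10.19×111 + 31.78×14 + 4.38×141 = 342.39 + 1131.09 + 444.92 + 617.58 = 2535.98
L = 2910.35 / 2535.98 × 100 = 114.7623
Paasche component (current-period weights):
ΣP(2012)Q(2012) = 0.99×393 + 11.68×134 + 43.00×13 + 5.15×157 = 389.07 + 1565.12 + 559 + 808.55 = 3321.74
ΣP(2012)Q(2011) = 0.99×303 + 11.68×111 + 43.00×14 + 5.15×141 = 299.97 + 1296.48 + 602 + 726.15 = 2924.6
P = 3321.74 / 2924.6 × 100 = 113.5793
Fisher = √(L × P) = √(114.7623 × 113.5793) = 114.1693

114.17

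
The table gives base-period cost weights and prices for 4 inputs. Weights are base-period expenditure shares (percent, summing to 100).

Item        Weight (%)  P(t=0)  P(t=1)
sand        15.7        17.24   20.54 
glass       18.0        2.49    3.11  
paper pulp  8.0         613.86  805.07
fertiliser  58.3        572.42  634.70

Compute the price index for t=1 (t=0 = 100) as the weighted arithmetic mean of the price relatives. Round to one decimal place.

sand: 15.7 × (20.54/17.24) = 15.7 × 1.191415 = 18.7052
glass: 18.0 × (3.11/2.49) = 18.0 × 1.248996 = 22.4819
paper pulp: 8.0 × (805.07/613.86) = 8.0 × 1.311488 = 10.4919
fertiliser: 58.3 × (634.70/572.42) = 58.3 × 1.108801 = 64.6431
Index = Σ wᵢ·(p₁ᵢ/p₀ᵢ) = 18.7052 + 22.4819 + 10.4919 + 64.6431 = 116.3222

116.3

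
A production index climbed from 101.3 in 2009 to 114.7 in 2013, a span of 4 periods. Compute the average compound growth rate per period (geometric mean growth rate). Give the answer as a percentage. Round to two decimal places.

Growth factor = (114.7/101.3)^(1/4) = (1.132280)^(1/4) = 1.031546
Growth rate = 1.031546 − 1 = 0.031546 = 3.1546%

3.15%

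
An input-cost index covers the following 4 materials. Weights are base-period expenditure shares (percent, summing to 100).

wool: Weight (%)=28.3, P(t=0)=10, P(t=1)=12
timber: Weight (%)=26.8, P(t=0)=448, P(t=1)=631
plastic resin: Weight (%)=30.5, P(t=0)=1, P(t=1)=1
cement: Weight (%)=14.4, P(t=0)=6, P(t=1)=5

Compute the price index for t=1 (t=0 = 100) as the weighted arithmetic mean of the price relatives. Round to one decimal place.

wool: 28.3 × (12/10) = 28.3 × 1.200000 = 33.9600
timber: 26.8 × (631/448) = 26.8 × 1.408482 = 37.7473
plastic resin: 30.5 × (1/1) = 30.5 × 1.000000 = 30.5000
cement: 14.4 × (5/6) = 14.4 × 0.833333 = 12.0000
Index = Σ wᵢ·(p₁ᵢ/p₀ᵢ) = 33.9600 + 37.7473 + 30.5000 + 12.0000 = 114.2073

114.2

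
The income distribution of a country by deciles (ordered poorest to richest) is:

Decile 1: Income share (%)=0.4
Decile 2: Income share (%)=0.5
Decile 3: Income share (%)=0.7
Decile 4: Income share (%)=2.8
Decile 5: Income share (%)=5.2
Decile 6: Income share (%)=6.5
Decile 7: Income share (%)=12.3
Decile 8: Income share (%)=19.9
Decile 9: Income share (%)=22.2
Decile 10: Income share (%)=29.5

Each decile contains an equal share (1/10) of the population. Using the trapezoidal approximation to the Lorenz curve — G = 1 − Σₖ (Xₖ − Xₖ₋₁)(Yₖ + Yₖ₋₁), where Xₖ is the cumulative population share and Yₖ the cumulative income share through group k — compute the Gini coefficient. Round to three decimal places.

0.540

Cumulative income shares Yₖ: 0.0040, 0.0090, 0.0160, 0.0440, 0.0960, 0.1610, 0.2840, 0.4830, 0.7050, 1.0000
Σ (Xₖ−Xₖ₋₁)(Yₖ+Yₖ₋₁) = (1/10)(0.0040+0.0000) + (1/10)(0.0090+0.0040) + (1/10)(0.0160+0.0090) + (1/10)(0.0440+0.0160) + (1/10)(0.0960+0.0440) + (1/10)(0.1610+0.0960) + (1/10)(0.2840+0.1610) + (1/10)(0.4830+0.2840) + (1/10)(0.7050+0.4830) + (1/10)(1.0000+0.7050)
  = 0.0004 + 0.0013 + 0.0025 + 0.0060 + 0.0140 + 0.0257 + 0.0445 + 0.0767 + 0.1188 + 0.1705 = 0.4604
G = 1 − 0.4604 = 0.5396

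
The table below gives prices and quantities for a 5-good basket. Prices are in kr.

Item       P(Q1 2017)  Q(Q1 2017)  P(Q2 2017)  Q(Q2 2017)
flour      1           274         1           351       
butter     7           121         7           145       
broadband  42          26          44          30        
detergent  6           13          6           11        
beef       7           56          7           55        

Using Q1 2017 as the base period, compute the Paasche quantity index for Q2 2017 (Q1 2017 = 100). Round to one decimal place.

Paasche quantity index uses current-period prices as weights.
ΣP(Q2 2017)·Q(Q2 2017) = 1×351 + 7×145 + 44×30 + 6×11 + 7×55 = 351 + 1015 + 1320 + 66 + 385 = 3137
ΣP(Q2 2017)·Q(Q1 2017) = 1×274 + 7×121 + 44×26 + 6×13 + 7×56 = 274 + 847 + 1144 + 78 + 392 = 2735
Index = 3137 / 2735 × 100 = 114.6984

114.7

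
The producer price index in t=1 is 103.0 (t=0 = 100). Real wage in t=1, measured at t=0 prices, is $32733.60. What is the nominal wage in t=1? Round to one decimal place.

33715.6

Nominal = Real × (Index/100) = 32733.60 × (103.0/100)
        = 32733.60 × 1.030 = 33715.6080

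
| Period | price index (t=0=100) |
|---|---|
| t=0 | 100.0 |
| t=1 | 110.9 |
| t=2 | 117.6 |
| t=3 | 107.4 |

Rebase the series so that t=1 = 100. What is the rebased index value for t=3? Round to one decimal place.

Rebased(t=3) = 107.4 / 110.9 × 100 = 96.8440

96.8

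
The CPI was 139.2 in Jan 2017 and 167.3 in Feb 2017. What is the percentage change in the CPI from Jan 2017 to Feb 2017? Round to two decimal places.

20.19%

Change = (167.3 − 139.2) / 139.2 × 100
       = 28.1 / 139.2 × 100 = 20.1868%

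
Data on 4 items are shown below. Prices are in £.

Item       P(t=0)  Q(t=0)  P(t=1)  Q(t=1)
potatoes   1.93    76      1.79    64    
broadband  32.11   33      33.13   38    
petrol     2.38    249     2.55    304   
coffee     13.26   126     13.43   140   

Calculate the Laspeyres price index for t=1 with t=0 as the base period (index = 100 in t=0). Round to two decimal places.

Laspeyres price index uses base-period quantities as weights.
ΣP(t=1)·Q(t=0) = 1.79×76 + 33.13×33 + 2.55×249 + 13.43×126 = 136.04 + 1093.29 + 634.95 + 1692.18 = 3556.46
ΣP(t=0)·Q(t=0) = 1.93×76 + 32.11×33 + 2.38×249 + 13.26×126 = 146.68 + 1059.63 + 592.62 + 1670.76 = 3469.69
Index = 3556.46 / 3469.69 × 100 = 102.5008

102.50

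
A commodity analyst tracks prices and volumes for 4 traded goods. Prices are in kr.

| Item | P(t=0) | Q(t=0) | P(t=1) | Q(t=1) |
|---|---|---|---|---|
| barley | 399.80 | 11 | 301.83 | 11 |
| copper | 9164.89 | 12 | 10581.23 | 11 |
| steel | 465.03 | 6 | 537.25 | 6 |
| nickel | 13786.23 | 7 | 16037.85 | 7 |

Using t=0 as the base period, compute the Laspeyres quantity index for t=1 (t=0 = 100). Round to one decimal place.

Laspeyres quantity index uses base-period prices as weights.
ΣP(t=0)·Q(t=1) = 399.80×11 + 9164.89×11 + 465.03×6 + 13786.23×7 = 4397.8 + 100813.79 + 2790.18 + 96503.61 = 204505.38
ΣP(t=0)·Q(t=0) = 399.80×11 + 9164.89×12 + 465.03×6 + 13786.23×7 = 4397.8 + 109978.68 + 2790.18 + 96503.61 = 213670.27
Index = 204505.38 / 213670.27 × 100 = 95.7107

95.7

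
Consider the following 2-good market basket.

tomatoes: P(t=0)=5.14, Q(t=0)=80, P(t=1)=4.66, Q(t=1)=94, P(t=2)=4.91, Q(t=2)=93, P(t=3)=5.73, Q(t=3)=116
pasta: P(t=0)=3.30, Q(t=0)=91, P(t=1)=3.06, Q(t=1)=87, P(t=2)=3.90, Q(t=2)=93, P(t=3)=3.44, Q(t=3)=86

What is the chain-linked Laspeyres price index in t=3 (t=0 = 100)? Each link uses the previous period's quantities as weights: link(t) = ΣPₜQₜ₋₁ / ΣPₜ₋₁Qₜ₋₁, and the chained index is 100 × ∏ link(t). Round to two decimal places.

108.34

Link t=0→t=1:
ΣP(t=1)Q(t=0) = 4.66×80 + 3.06×91 = 372.8 + 278.46 = 651.26
ΣP(t=0)Q(t=0) = 5.14×80 + 3.30×91 = 411.2 + 300.3 = 711.5
link = 651.26/711.5 = 0.915334
Link t=1→t=2:
ΣP(t=2)Q(t=1) = 4.91×94 + 3.90×87 = 461.54 + 339.3 = 800.84
ΣP(t=1)Q(t=1) = 4.66×94 + 3.06×87 = 438.04 + 266.22 = 704.26
link = 800.84/704.26 = 1.137137
Link t=2→t=3:
ΣP(t=3)Q(t=2) = 5.73×93 + 3.44×93 = 532.89 + 319.92 = 852.81
ΣP(t=2)Q(t=2) = 4.91×93 + 3.90×93 = 456.63 + 362.7 = 819.33
link = 852.81/819.33 = 1.040863
Chained index = 100 × 0.915334 × 1.137137 × 1.040863 = 108.3392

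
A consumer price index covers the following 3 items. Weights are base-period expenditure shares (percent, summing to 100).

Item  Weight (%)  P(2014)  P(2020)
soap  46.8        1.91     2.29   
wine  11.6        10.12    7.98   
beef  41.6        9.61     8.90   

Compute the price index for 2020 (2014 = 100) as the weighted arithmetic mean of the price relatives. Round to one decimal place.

103.8

soap: 46.8 × (2.29/1.91) = 46.8 × 1.198953 = 56.1110
wine: 11.6 × (7.98/10.12) = 11.6 × 0.788538 = 9.1470
beef: 41.6 × (8.90/9.61) = 41.6 × 0.926119 = 38.5265
Index = Σ wᵢ·(p₁ᵢ/p₀ᵢ) = 56.1110 + 9.1470 + 38.5265 = 103.7846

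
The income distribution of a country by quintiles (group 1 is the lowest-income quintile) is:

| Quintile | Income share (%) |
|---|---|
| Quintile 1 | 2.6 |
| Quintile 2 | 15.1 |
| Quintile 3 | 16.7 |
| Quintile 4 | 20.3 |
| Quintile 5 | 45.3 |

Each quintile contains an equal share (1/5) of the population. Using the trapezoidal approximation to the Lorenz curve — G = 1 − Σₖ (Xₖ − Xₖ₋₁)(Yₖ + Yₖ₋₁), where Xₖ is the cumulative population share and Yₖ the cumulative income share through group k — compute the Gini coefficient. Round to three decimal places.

Cumulative income shares Yₖ: 0.0260, 0.1770, 0.3440, 0.5470, 1.0000
Σ (Xₖ−Xₖ₋₁)(Yₖ+Yₖ₋₁) = (1/5)(0.0260+0.0000) + (1/5)(0.1770+0.0260) + (1/5)(0.3440+0.1770) + (1/5)(0.5470+0.3440) + (1/5)(1.0000+0.5470)
  = 0.0052 + 0.0406 + 0.1042 + 0.1782 + 0.3094 = 0.6376
G = 1 − 0.6376 = 0.3624

0.362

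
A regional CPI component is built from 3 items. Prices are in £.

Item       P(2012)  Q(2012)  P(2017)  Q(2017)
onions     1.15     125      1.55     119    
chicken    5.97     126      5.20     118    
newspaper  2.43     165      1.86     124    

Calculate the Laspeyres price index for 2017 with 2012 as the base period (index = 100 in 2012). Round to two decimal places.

89.12

Laspeyres price index uses base-period quantities as weights.
ΣP(2017)·Q(2012) = 1.55×125 + 5.20×126 + 1.86×165 = 193.75 + 655.2 + 306.9 = 1155.85
ΣP(2012)·Q(2012) = 1.15×125 + 5.97×126 + 2.43×165 = 143.75 + 752.22 + 400.95 = 1296.92
Index = 1155.85 / 1296.92 × 100 = 89.1227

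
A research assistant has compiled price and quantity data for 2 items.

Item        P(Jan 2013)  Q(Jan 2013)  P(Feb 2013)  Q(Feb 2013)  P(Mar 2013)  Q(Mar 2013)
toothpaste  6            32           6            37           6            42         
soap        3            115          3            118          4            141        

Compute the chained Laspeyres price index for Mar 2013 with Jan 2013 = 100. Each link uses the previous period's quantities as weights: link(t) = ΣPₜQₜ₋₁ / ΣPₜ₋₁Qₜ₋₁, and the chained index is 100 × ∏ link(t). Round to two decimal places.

120.49

Link Jan 2013→Feb 2013:
ΣP(Feb 2013)Q(Jan 2013) = 6×32 + 3×115 = 192 + 345 = 537
ΣP(Jan 2013)Q(Jan 2013) = 6×32 + 3×115 = 192 + 345 = 537
link = 537/537 = 1.000000
Link Feb 2013→Mar 2013:
ΣP(Mar 2013)Q(Feb 2013) = 6×37 + 4×118 = 222 + 472 = 694
ΣP(Feb 2013)Q(Feb 2013) = 6×37 + 3×118 = 222 + 354 = 576
link = 694/576 = 1.204861
Chained index = 100 × 1.000000 × 1.204861 = 120.4861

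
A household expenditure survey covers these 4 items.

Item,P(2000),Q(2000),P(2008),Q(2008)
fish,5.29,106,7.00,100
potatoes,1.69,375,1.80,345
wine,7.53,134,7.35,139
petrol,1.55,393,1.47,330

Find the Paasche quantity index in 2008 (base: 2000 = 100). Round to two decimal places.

Paasche quantity index uses current-period prices as weights.
ΣP(2008)·Q(2008) = 7.00×100 + 1.80×345 + 7.35×139 + 1.47×330 = 700 + 621 + 1021.65 + 485.1 = 2827.75
ΣP(2008)·Q(2000) = 7.00×106 + 1.80×375 + 7.35×134 + 1.47×393 = 742 + 675 + 984.9 + 577.71 = 2979.61
Index = 2827.75 / 2979.61 × 100 = 94.9034

94.90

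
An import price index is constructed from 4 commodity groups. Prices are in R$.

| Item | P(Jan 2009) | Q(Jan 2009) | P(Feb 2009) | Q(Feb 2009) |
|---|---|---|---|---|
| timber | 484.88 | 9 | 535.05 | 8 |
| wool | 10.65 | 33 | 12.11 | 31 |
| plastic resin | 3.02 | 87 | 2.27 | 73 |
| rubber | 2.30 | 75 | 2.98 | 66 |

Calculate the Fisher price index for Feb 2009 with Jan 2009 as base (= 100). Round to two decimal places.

109.48

Laspeyres component (base-period weights):
ΣP(Feb 2009)Q(Jan 2009) = 535.05×9 + 12.11×33 + 2.27×87 + 2.98×75 = 4815.45 + 399.63 + 197.49 + 223.5 = 5636.07
ΣP(Jan 2009)Q(Jan 2009) = 484.88×9 + 10.65×33 + 3.02×87 + 2.30×75 = 4363.92 + 351.45 + 262.74 + 172.5 = 5150.61
L = 5636.07 / 5150.61 × 100 = 109.4253
Paasche component (current-period weights):
ΣP(Feb 2009)Q(Feb 2009) = 535.05×8 + 12.11×31 + 2.27×73 + 2.98×66 = 4280.4 + 375.41 + 165.71 + 196.68 = 5018.2
ΣP(Jan 2009)Q(Feb 2009) = 484.88×8 + 10.65×31 + 3.02×73 + 2.30×66 = 3879.04 + 330.15 + 220.46 + 151.8 = 4581.45
P = 5018.2 / 4581.45 × 100 = 109.5330
Fisher = √(L × P) = √(109.4253 × 109.5330) = 109.4791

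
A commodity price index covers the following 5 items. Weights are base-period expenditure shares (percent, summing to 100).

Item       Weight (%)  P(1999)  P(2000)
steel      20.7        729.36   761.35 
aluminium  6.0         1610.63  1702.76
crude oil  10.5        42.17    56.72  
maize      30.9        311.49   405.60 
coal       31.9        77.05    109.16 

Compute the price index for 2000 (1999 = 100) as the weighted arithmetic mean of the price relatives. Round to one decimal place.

steel: 20.7 × (761.35/729.36) = 20.7 × 1.043860 = 21.6079
aluminium: 6.0 × (1702.76/1610.63) = 6.0 × 1.057201 = 6.3432
crude oil: 10.5 × (56.72/42.17) = 10.5 × 1.345032 = 14.1228
maize: 30.9 × (405.60/311.49) = 30.9 × 1.302128 = 40.2358
coal: 31.9 × (109.16/77.05) = 31.9 × 1.416742 = 45.1941
Index = Σ wᵢ·(p₁ᵢ/p₀ᵢ) = 21.6079 + 6.3432 + 14.1228 + 40.2358 + 45.1941 = 127.5038

127.5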